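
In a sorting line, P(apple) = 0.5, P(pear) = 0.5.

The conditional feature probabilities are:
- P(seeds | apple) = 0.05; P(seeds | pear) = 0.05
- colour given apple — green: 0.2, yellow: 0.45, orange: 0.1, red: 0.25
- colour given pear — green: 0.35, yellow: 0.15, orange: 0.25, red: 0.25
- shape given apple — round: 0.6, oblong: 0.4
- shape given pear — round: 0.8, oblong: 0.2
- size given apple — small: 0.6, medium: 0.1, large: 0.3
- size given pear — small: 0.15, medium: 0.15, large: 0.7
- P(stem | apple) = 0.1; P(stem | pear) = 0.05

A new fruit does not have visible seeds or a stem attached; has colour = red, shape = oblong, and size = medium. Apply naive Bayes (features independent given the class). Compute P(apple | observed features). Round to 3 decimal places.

apple: 0.5 × (1−0.05) × 0.25 × 0.4 × 0.1 × (1−0.1) = 0.004275
pear: 0.5 × (1−0.05) × 0.25 × 0.2 × 0.15 × (1−0.05) = 0.003384375
P(apple | x) = 0.004275 / 0.007659375 ≈ 0.558

0.558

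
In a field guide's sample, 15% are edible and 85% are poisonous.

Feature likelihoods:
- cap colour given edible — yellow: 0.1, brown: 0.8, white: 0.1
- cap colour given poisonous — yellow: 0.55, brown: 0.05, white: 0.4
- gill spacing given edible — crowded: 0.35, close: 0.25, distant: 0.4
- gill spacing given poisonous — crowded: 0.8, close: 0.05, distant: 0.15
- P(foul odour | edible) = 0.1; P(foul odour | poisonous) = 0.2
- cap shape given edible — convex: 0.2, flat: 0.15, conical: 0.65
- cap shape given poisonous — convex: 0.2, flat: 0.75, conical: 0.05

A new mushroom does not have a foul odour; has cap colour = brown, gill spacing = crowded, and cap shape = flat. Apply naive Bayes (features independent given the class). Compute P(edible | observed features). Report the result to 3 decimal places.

0.217

edible: 0.15 × 0.8 × 0.35 × (1−0.1) × 0.15 = 0.00567
poisonous: 0.85 × 0.05 × 0.8 × (1−0.2) × 0.75 = 0.0204
P(edible | x) = 0.00567 / 0.02607 ≈ 0.217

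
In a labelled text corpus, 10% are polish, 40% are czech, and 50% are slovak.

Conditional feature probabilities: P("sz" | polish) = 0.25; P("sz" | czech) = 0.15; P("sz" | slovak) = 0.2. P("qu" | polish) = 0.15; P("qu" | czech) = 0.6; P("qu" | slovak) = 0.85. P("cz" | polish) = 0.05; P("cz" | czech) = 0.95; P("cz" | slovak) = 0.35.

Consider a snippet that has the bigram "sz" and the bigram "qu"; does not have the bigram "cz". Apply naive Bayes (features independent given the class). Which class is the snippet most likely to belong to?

slovak

polish: 0.1 × 0.25 × 0.15 × (1−0.05) = 0.0035625
czech: 0.4 × 0.15 × 0.6 × (1−0.95) = 0.0018
slovak: 0.5 × 0.2 × 0.85 × (1−0.35) = 0.05525
Highest score → slovak.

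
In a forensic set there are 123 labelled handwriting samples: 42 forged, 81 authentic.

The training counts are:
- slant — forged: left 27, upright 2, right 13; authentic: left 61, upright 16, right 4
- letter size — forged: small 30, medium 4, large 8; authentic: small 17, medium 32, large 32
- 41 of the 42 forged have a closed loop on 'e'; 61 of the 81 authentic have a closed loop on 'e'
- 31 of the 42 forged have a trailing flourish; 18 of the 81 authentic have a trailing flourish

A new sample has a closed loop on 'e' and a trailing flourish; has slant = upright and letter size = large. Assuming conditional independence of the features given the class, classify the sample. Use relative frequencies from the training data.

forged: (42/123) × (2/42) × (8/42) × (41/42) × (31/42) ≈ 0.00223158
authentic: (81/123) × (16/81) × (32/81) × (61/81) × (18/81) ≈ 0.00860027
Highest score → authentic.

authentic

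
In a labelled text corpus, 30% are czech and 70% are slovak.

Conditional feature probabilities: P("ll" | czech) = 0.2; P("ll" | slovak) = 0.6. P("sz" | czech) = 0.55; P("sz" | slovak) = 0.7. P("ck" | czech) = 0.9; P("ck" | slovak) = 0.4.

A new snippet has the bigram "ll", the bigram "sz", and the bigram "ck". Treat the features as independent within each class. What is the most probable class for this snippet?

czech: 0.3 × 0.2 × 0.55 × 0.9 = 0.0297
slovak: 0.7 × 0.6 × 0.7 × 0.4 = 0.1176
Highest score → slovak.

slovak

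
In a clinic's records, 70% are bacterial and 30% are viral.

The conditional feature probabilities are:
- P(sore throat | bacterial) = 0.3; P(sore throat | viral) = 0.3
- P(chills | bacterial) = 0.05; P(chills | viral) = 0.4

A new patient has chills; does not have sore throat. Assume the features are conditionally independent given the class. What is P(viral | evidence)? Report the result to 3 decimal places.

bacterial: 0.7 × (1−0.3) × 0.05 = 0.0245
viral: 0.3 × (1−0.3) × 0.4 = 0.084
P(viral | x) = 0.084 / 0.1085 ≈ 0.774

0.774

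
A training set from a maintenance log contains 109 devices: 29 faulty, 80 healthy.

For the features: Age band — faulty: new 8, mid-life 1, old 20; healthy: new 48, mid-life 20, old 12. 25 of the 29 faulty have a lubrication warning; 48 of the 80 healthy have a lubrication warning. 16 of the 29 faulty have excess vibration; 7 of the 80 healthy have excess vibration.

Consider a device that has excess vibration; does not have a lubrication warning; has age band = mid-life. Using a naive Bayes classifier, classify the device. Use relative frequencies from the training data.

faulty: (29/109) × (1/29) × (4/29) × (16/29) ≈ 0.000698164
healthy: (80/109) × (20/80) × (32/80) × (7/80) ≈ 0.00642202
Highest score → healthy.

healthy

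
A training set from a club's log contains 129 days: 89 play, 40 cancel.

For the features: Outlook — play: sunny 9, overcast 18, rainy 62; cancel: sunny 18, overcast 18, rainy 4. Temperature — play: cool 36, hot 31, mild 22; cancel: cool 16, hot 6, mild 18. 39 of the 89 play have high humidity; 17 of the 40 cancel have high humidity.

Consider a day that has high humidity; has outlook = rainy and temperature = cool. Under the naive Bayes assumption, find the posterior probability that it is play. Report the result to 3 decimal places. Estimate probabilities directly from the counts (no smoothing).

0.942

play: (89/129) × (62/89) × (36/89) × (39/89) ≈ 0.0851901
cancel: (40/129) × (4/40) × (16/40) × (17/40) ≈ 0.00527132
P(play | x) = 0.0851901 / 0.09046142 ≈ 0.942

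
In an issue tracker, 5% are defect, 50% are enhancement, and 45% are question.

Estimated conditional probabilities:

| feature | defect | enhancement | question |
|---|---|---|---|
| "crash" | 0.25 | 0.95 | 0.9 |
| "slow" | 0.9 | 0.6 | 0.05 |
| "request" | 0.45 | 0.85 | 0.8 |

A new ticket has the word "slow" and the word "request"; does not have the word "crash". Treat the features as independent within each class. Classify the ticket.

defect: 0.05 × (1−0.25) × 0.9 × 0.45 = 0.0151875
enhancement: 0.5 × (1−0.95) × 0.6 × 0.85 = 0.01275
question: 0.45 × (1−0.9) × 0.05 × 0.8 = 0.0018
Highest score → defect.

defect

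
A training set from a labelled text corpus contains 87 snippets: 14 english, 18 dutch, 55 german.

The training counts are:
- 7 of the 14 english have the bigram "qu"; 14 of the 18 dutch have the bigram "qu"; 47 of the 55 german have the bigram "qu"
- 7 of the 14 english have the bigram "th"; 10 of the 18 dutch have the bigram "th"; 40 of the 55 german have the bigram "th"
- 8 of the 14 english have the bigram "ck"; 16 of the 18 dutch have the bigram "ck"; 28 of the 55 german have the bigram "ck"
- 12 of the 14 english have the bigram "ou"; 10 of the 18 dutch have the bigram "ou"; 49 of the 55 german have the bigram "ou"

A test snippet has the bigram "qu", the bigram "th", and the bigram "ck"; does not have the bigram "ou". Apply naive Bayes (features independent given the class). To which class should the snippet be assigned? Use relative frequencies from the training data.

dutch

english: (14/87) × (7/14) × (7/14) × (8/14) × (2/14) ≈ 0.00328407
dutch: (18/87) × (14/18) × (10/18) × (16/18) × (8/18) ≈ 0.0353184
german: (55/87) × (47/55) × (40/55) × (28/55) × (6/55) ≈ 0.0218203
Highest score → dutch.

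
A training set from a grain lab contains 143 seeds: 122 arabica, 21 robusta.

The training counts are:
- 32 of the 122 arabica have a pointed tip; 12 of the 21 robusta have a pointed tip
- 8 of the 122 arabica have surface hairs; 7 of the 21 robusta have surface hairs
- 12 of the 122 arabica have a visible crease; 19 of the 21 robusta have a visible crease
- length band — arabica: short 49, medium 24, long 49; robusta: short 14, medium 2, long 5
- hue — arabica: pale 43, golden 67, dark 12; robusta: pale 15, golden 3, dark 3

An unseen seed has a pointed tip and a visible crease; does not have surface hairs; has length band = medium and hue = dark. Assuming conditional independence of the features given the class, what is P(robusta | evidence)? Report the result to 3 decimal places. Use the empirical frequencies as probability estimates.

0.634

arabica: (122/143) × (32/122) × (114/122) × (12/122) × (24/122) × (12/122) ≈ 0.000397973
robusta: (21/143) × (12/21) × (14/21) × (19/21) × (2/21) × (3/21) ≈ 0.000688654
P(robusta | x) = 0.000688654 / 0.001086627 ≈ 0.634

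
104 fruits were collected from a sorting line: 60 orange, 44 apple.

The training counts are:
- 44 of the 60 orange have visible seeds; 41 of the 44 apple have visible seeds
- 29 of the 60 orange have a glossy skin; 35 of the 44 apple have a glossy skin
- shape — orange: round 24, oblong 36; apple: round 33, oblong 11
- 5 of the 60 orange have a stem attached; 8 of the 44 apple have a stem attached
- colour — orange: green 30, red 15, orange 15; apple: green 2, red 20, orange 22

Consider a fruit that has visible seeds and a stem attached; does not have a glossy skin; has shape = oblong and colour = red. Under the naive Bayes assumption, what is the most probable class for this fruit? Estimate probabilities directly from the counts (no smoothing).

orange

orange: (60/104) × (44/60) × (31/60) × (36/60) × (5/60) × (15/60) ≈ 0.00273237
apple: (44/104) × (41/44) × (9/44) × (11/44) × (8/44) × (20/44) ≈ 0.00166608
Highest score → orange.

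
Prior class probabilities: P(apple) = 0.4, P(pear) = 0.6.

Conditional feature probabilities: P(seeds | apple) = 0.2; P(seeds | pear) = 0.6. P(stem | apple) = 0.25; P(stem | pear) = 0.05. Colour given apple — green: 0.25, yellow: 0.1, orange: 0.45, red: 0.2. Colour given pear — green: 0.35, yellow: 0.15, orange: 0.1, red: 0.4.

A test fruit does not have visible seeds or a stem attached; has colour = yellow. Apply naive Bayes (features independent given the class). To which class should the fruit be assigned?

apple: 0.4 × (1−0.2) × (1−0.25) × 0.1 = 0.024
pear: 0.6 × (1−0.6) × (1−0.05) × 0.15 = 0.0342
Highest score → pear.

pear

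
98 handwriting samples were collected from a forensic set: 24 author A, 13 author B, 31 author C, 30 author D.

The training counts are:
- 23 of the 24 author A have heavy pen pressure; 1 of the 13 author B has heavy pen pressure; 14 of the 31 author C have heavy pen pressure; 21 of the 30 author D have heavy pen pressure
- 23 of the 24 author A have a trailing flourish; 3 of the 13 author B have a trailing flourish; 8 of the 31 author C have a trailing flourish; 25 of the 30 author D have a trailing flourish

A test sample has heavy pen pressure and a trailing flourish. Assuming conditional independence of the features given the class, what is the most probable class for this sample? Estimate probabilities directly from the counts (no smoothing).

author A: (24/98) × (23/24) × (23/24) ≈ 0.224915
author B: (13/98) × (1/13) × (3/13) ≈ 0.00235479
author C: (31/98) × (14/31) × (8/31) ≈ 0.0368664
author D: (30/98) × (21/30) × (25/30) ≈ 0.178571
Highest score → author A.

author A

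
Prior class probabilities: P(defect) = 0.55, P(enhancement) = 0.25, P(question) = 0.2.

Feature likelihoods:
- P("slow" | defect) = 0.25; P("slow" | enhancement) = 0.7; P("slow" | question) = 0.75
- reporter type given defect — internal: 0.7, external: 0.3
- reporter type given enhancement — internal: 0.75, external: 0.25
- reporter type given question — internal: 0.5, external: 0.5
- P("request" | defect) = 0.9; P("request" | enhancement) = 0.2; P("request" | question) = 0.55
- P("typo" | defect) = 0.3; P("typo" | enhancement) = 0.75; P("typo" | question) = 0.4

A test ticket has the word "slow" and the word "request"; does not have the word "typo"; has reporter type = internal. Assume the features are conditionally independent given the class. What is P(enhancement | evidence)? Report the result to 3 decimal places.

0.071

defect: 0.55 × 0.25 × 0.7 × 0.9 × (1−0.3) = 0.0606375
enhancement: 0.25 × 0.7 × 0.75 × 0.2 × (1−0.75) = 0.0065625
question: 0.2 × 0.75 × 0.5 × 0.55 × (1−0.4) = 0.02475
P(enhancement | x) = 0.0065625 / 0.09195 ≈ 0.071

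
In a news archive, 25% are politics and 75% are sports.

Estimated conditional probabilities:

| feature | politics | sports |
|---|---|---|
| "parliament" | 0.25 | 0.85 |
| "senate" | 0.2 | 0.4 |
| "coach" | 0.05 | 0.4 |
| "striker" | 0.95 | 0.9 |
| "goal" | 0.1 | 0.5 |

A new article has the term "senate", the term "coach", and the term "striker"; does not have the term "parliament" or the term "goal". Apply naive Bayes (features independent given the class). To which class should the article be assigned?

politics: 0.25 × (1−0.25) × 0.2 × 0.05 × 0.95 × (1−0.1) = 0.001603125
sports: 0.75 × (1−0.85) × 0.4 × 0.4 × 0.9 × (1−0.5) = 0.0081
Highest score → sports.

sports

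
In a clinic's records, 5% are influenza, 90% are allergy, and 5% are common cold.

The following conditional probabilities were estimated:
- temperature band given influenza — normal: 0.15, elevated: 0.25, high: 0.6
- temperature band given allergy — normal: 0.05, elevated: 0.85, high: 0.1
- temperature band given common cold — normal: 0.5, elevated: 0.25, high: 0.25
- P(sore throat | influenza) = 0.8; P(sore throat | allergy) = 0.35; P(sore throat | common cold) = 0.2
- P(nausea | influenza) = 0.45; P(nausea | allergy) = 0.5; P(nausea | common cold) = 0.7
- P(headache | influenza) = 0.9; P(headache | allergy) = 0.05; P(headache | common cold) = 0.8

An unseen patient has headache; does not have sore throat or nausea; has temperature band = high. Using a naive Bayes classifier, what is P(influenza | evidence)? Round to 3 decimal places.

0.435

influenza: 0.05 × 0.6 × (1−0.8) × (1−0.45) × 0.9 = 0.00297
allergy: 0.9 × 0.1 × (1−0.35) × (1−0.5) × 0.05 = 0.0014625
common cold: 0.05 × 0.25 × (1−0.2) × (1−0.7) × 0.8 = 0.0024
P(influenza | x) = 0.00297 / 0.0068325 ≈ 0.435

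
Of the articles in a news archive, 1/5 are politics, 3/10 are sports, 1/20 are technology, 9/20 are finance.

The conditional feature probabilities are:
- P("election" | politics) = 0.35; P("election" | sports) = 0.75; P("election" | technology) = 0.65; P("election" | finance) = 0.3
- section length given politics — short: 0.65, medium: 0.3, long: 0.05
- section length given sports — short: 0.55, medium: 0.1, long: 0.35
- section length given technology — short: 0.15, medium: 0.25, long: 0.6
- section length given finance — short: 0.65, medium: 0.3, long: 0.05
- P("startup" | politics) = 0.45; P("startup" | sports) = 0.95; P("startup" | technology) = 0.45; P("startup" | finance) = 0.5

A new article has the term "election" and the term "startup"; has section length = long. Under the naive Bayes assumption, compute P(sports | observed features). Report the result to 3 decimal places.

politics: 0.2 × 0.35 × 0.05 × 0.45 = 0.001575
sports: 0.3 × 0.75 × 0.35 × 0.95 = 0.0748125
technology: 0.05 × 0.65 × 0.6 × 0.45 = 0.008775
finance: 0.45 × 0.3 × 0.05 × 0.5 = 0.003375
P(sports | x) = 0.0748125 / 0.0885375 ≈ 0.845

0.845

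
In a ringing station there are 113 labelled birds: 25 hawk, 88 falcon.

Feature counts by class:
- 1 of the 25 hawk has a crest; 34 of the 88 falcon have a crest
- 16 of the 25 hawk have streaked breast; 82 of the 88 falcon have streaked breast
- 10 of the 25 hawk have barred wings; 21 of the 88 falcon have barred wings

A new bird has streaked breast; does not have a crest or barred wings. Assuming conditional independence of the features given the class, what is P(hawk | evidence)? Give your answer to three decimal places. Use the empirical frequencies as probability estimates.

0.194

hawk: (25/113) × (24/25) × (16/25) × (15/25) ≈ 0.0815575
falcon: (88/113) × (54/88) × (82/88) × (67/88) ≈ 0.33903
P(hawk | x) = 0.0815575 / 0.4205875 ≈ 0.194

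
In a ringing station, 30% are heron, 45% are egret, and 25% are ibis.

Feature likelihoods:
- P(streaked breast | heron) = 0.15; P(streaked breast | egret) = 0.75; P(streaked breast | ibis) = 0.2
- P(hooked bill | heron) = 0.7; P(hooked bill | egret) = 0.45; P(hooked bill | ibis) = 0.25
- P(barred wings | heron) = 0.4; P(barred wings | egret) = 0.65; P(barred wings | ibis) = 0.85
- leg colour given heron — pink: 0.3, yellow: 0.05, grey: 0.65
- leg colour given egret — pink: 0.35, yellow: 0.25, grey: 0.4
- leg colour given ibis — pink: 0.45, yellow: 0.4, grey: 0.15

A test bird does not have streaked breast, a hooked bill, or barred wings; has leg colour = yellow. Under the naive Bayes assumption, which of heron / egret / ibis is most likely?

heron: 0.3 × (1−0.15) × (1−0.7) × (1−0.4) × 0.05 = 0.002295
egret: 0.45 × (1−0.75) × (1−0.45) × (1−0.65) × 0.25 = 0.0054140625
ibis: 0.25 × (1−0.2) × (1−0.25) × (1−0.85) × 0.4 = 0.009
Highest score → ibis.

ibis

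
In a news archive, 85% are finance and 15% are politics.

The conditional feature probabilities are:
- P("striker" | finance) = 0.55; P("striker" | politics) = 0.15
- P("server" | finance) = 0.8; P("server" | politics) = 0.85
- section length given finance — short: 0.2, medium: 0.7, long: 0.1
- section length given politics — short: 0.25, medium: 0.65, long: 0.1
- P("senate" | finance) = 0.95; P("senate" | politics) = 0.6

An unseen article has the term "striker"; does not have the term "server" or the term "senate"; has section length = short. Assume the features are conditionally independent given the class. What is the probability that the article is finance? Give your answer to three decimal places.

0.735

finance: 0.85 × 0.55 × (1−0.8) × 0.2 × (1−0.95) = 0.000935
politics: 0.15 × 0.15 × (1−0.85) × 0.25 × (1−0.6) = 0.0003375
P(finance | x) = 0.000935 / 0.0012725 ≈ 0.735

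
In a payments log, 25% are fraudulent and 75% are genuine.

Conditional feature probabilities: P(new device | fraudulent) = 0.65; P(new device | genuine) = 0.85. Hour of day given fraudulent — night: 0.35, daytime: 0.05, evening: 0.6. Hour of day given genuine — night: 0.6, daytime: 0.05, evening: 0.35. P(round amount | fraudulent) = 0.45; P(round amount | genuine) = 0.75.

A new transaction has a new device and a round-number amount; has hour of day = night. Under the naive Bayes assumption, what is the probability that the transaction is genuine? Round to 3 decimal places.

fraudulent: 0.25 × 0.65 × 0.35 × 0.45 = 0.02559375
genuine: 0.75 × 0.85 × 0.6 × 0.75 = 0.286875
P(genuine | x) = 0.286875 / 0.31246875 ≈ 0.918

0.918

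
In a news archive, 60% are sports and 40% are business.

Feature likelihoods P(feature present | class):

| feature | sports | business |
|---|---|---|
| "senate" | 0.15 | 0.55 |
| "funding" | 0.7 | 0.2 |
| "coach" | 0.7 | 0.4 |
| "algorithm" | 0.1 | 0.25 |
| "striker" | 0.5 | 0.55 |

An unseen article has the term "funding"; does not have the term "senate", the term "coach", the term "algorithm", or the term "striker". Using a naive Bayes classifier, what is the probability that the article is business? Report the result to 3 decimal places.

sports: 0.6 × (1−0.15) × 0.7 × (1−0.7) × (1−0.1) × (1−0.5) = 0.048195
business: 0.4 × (1−0.55) × 0.2 × (1−0.4) × (1−0.25) × (1−0.55) = 0.00729
P(business | x) = 0.00729 / 0.055485 ≈ 0.131

0.131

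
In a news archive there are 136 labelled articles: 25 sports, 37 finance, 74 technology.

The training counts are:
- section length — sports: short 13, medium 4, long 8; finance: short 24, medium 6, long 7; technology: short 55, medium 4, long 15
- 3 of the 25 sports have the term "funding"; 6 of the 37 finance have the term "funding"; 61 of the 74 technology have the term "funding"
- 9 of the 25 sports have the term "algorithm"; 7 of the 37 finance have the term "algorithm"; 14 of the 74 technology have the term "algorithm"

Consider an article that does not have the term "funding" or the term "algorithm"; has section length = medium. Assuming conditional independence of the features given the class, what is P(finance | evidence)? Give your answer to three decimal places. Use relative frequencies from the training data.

sports: (25/136) × (4/25) × (22/25) × (16/25) ≈ 0.0165647
finance: (37/136) × (6/37) × (31/37) × (30/37) ≈ 0.0299704
technology: (74/136) × (4/74) × (13/74) × (60/74) ≈ 0.0041894
P(finance | x) = 0.0299704 / 0.0507245 ≈ 0.591

0.591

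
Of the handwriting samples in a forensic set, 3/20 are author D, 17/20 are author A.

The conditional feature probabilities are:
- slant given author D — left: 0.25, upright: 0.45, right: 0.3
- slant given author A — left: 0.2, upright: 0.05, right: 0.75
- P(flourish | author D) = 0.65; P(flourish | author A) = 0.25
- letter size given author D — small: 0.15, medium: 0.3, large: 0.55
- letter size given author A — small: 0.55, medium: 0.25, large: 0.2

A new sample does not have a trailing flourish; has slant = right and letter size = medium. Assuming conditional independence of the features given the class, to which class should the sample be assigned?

author A

author D: 0.15 × 0.3 × (1−0.65) × 0.3 = 0.004725
author A: 0.85 × 0.75 × (1−0.25) × 0.25 = 0.11953125
Highest score → author A.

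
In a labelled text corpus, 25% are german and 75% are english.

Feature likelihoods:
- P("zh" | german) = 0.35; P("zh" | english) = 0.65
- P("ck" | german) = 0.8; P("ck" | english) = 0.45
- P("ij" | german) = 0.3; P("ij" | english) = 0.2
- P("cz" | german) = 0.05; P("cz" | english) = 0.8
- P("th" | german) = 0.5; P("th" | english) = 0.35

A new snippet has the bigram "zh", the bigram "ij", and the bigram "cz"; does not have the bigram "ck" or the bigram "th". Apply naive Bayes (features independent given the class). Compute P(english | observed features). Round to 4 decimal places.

0.9953

german: 0.25 × 0.35 × (1−0.8) × 0.3 × 0.05 × (1−0.5) = 0.00013125
english: 0.75 × 0.65 × (1−0.45) × 0.2 × 0.8 × (1−0.35) = 0.027885
P(english | x) = 0.027885 / 0.02801625 ≈ 0.9953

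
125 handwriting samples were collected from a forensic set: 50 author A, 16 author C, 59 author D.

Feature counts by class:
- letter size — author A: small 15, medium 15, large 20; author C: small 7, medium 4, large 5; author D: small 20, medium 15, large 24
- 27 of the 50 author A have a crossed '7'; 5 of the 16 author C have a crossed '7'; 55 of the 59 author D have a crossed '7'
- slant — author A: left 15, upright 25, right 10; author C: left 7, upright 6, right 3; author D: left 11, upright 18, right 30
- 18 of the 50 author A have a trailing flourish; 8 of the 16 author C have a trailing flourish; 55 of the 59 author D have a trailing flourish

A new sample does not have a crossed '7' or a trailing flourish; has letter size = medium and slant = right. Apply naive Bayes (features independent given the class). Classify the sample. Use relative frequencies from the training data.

author A

author A: (50/125) × (15/50) × (23/50) × (10/50) × (32/50) = 0.0070656
author C: (16/125) × (4/16) × (11/16) × (3/16) × (8/16) = 0.0020625
author D: (59/125) × (15/59) × (4/59) × (30/59) × (4/59) ≈ 0.000280457
Highest score → author A.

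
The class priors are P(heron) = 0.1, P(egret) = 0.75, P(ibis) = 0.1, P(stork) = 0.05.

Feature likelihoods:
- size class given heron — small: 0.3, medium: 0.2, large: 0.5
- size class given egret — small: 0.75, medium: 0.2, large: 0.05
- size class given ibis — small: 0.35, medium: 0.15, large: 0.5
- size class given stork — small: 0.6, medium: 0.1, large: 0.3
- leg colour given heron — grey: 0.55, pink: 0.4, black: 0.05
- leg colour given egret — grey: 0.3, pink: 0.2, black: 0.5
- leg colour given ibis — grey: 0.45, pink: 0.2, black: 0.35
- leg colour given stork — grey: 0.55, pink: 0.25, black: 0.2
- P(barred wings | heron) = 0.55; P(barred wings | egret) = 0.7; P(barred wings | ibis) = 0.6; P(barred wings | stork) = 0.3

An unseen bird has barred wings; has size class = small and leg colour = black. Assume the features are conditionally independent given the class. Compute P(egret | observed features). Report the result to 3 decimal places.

heron: 0.1 × 0.3 × 0.05 × 0.55 = 0.000825
egret: 0.75 × 0.75 × 0.5 × 0.7 = 0.196875
ibis: 0.1 × 0.35 × 0.35 × 0.6 = 0.00735
stork: 0.05 × 0.6 × 0.2 × 0.3 = 0.0018
P(egret | x) = 0.196875 / 0.20685 ≈ 0.952

0.952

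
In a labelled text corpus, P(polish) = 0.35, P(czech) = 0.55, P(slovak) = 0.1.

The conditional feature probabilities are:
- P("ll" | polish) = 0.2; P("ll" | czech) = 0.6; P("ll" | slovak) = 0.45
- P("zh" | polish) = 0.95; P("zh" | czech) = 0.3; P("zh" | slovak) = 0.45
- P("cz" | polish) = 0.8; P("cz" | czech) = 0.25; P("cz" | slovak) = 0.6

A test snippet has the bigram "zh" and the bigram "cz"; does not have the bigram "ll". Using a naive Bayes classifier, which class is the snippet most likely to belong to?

polish: 0.35 × (1−0.2) × 0.95 × 0.8 = 0.2128
czech: 0.55 × (1−0.6) × 0.3 × 0.25 = 0.0165
slovak: 0.1 × (1−0.45) × 0.45 × 0.6 = 0.01485
Highest score → polish.

polish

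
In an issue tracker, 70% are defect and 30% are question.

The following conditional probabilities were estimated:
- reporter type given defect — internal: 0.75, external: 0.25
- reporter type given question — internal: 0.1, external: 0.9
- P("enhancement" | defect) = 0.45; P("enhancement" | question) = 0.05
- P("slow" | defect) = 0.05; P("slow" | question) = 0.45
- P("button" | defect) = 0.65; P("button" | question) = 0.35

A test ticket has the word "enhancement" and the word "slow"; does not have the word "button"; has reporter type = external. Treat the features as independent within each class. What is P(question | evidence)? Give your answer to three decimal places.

defect: 0.7 × 0.25 × 0.45 × 0.05 × (1−0.65) = 0.001378125
question: 0.3 × 0.9 × 0.05 × 0.45 × (1−0.35) = 0.00394875
P(question | x) = 0.00394875 / 0.005326875 ≈ 0.741

0.741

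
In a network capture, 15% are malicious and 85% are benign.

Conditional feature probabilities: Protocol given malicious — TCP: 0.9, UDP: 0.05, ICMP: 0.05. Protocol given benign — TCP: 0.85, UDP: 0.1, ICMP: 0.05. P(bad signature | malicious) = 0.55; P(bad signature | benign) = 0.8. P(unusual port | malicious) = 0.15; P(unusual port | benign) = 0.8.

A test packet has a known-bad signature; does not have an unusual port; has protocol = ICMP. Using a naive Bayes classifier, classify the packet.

malicious: 0.15 × 0.05 × 0.55 × (1−0.15) = 0.00350625
benign: 0.85 × 0.05 × 0.8 × (1−0.8) = 0.0068
Highest score → benign.

benign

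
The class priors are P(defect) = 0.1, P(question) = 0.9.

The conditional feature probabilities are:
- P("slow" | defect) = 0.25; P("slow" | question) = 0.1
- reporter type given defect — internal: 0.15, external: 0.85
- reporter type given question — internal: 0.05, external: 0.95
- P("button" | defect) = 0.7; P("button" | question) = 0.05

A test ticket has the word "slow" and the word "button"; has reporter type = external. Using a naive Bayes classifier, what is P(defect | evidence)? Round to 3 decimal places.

0.777

defect: 0.1 × 0.25 × 0.85 × 0.7 = 0.014875
question: 0.9 × 0.1 × 0.95 × 0.05 = 0.004275
P(defect | x) = 0.014875 / 0.01915 ≈ 0.777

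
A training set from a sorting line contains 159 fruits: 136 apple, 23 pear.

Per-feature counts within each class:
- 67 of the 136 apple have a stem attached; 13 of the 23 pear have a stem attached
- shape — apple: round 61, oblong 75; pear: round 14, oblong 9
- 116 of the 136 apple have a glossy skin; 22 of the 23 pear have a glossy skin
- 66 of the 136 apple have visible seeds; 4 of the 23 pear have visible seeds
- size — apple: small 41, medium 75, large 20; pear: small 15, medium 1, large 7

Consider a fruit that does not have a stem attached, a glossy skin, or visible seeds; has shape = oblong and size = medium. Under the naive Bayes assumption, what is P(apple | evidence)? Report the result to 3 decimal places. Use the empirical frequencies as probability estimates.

0.996

apple: (136/159) × (69/136) × (75/136) × (20/136) × (70/136) × (75/136) ≈ 0.00998957
pear: (23/159) × (10/23) × (9/23) × (1/23) × (19/23) × (1/23) ≈ 0.0000384315
P(apple | x) = 0.00998957 / 0.0100280015 ≈ 0.996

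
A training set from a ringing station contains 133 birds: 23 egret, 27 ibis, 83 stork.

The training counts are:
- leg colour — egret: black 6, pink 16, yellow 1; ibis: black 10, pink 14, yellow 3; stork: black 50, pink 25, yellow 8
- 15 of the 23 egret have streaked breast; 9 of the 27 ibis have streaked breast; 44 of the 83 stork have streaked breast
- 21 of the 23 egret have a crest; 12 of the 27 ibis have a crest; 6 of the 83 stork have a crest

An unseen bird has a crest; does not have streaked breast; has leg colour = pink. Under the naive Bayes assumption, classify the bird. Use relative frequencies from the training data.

egret

egret: (23/133) × (16/23) × (8/23) × (21/23) ≈ 0.0382052
ibis: (27/133) × (14/27) × (18/27) × (12/27) ≈ 0.0311891
stork: (83/133) × (25/83) × (39/83) × (6/83) ≈ 0.00638481
Highest score → egret.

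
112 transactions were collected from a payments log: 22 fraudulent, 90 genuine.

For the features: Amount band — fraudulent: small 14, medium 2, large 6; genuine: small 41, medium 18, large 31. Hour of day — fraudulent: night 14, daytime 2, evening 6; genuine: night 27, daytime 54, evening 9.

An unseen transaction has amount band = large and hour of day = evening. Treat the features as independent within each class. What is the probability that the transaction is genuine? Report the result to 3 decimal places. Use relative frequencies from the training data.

0.655

fraudulent: (22/112) × (6/22) × (6/22) ≈ 0.0146104
genuine: (90/112) × (31/90) × (9/90) ≈ 0.0276786
P(genuine | x) = 0.0276786 / 0.042289 ≈ 0.655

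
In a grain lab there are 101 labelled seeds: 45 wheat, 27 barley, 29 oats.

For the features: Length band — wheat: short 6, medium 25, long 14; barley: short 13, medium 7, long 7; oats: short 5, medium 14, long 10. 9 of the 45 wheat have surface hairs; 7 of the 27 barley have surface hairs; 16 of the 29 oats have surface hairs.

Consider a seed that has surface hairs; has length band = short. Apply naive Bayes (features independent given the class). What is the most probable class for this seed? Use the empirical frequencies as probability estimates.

barley

wheat: (45/101) × (6/45) × (9/45) ≈ 0.0118812
barley: (27/101) × (13/27) × (7/27) ≈ 0.03337
oats: (29/101) × (5/29) × (16/29) ≈ 0.0273131
Highest score → barley.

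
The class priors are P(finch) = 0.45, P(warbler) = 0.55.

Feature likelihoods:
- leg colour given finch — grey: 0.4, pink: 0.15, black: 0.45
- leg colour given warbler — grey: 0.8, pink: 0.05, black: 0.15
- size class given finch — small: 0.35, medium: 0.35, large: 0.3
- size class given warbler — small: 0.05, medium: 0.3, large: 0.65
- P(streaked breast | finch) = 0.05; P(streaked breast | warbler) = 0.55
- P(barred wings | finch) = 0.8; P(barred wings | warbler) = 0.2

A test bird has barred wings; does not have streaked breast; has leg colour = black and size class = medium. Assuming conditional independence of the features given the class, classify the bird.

finch: 0.45 × 0.45 × 0.35 × (1−0.05) × 0.8 = 0.053865
warbler: 0.55 × 0.15 × 0.3 × (1−0.55) × 0.2 = 0.0022275
Highest score → finch.

finch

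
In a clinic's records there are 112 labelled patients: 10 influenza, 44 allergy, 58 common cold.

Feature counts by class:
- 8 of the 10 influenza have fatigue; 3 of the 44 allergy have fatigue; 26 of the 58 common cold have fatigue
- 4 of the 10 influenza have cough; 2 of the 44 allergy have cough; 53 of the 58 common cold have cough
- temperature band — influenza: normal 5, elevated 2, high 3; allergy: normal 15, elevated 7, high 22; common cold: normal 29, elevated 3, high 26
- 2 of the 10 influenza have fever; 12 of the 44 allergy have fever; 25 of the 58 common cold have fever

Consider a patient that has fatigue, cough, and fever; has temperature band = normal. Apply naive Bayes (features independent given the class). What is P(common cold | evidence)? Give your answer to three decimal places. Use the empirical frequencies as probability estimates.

influenza: (10/112) × (8/10) × (4/10) × (5/10) × (2/10) ≈ 0.00285714
allergy: (44/112) × (3/44) × (2/44) × (15/44) × (12/44) ≈ 0.0001132
common cold: (58/112) × (26/58) × (53/58) × (29/58) × (25/58) ≈ 0.0457178
P(common cold | x) = 0.0457178 / 0.04868814 ≈ 0.939

0.939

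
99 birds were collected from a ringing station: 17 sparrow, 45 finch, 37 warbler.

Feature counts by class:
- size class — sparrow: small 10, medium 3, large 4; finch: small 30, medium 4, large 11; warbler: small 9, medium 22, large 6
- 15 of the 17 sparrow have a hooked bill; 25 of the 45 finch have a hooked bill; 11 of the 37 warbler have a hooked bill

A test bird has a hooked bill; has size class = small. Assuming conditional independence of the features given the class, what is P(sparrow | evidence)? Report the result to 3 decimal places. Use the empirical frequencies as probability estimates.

0.313

sparrow: (17/99) × (10/17) × (15/17) ≈ 0.0891266
finch: (45/99) × (30/45) × (25/45) ≈ 0.16835
warbler: (37/99) × (9/37) × (11/37) ≈ 0.027027
P(sparrow | x) = 0.0891266 / 0.2845036 ≈ 0.313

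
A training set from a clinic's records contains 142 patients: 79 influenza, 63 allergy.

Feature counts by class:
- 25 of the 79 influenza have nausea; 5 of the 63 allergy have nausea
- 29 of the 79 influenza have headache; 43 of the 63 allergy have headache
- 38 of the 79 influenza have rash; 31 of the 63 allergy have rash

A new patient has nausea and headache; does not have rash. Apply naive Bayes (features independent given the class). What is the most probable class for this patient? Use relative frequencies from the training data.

influenza: (79/142) × (25/79) × (29/79) × (41/79) ≈ 0.0335413
allergy: (63/142) × (5/63) × (43/63) × (32/63) ≈ 0.0122073
Highest score → influenza.

influenza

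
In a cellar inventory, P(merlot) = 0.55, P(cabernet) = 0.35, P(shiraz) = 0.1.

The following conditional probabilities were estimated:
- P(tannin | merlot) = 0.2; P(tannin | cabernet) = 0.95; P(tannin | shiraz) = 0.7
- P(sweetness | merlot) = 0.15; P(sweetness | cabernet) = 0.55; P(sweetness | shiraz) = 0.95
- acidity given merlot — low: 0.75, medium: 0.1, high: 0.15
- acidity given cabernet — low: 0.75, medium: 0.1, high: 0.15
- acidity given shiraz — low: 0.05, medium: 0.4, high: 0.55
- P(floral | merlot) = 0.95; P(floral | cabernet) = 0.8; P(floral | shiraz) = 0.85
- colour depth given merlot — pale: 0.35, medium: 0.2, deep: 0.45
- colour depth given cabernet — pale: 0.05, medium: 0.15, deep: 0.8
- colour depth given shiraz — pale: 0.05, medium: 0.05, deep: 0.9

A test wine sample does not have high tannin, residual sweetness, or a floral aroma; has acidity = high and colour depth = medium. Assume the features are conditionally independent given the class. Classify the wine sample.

merlot: 0.55 × (1−0.2) × (1−0.15) × 0.15 × (1−0.95) × 0.2 = 0.000561
cabernet: 0.35 × (1−0.95) × (1−0.55) × 0.15 × (1−0.8) × 0.15 = 0.0000354375
shiraz: 0.1 × (1−0.7) × (1−0.95) × 0.55 × (1−0.85) × 0.05 = 0.0000061875
Highest score → merlot.

merlot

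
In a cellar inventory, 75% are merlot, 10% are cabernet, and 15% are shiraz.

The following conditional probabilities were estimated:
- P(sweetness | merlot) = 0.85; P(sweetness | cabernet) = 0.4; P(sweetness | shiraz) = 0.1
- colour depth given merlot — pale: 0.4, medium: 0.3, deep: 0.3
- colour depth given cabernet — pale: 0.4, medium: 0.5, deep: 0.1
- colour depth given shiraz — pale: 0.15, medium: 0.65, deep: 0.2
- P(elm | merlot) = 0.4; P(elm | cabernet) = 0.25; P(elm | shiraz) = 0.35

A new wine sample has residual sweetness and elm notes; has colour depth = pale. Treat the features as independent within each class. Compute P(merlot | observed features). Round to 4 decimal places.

0.9552

merlot: 0.75 × 0.85 × 0.4 × 0.4 = 0.102
cabernet: 0.1 × 0.4 × 0.4 × 0.25 = 0.004
shiraz: 0.15 × 0.1 × 0.15 × 0.35 = 0.0007875
P(merlot | x) = 0.102 / 0.1067875 ≈ 0.9552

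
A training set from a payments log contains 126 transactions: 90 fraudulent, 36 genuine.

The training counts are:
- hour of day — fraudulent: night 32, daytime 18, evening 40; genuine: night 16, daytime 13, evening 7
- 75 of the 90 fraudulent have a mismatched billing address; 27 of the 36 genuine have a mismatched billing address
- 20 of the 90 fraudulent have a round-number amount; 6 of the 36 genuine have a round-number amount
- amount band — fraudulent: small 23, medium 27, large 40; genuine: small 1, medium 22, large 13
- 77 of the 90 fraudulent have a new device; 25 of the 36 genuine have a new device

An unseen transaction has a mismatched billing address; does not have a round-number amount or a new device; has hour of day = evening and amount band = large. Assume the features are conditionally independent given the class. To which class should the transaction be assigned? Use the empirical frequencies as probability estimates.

fraudulent

fraudulent: (90/126) × (40/90) × (75/90) × (70/90) × (40/90) × (13/90) ≈ 0.0132094
genuine: (36/126) × (7/36) × (27/36) × (30/36) × (13/36) × (11/36) ≈ 0.00383123
Highest score → fraudulent.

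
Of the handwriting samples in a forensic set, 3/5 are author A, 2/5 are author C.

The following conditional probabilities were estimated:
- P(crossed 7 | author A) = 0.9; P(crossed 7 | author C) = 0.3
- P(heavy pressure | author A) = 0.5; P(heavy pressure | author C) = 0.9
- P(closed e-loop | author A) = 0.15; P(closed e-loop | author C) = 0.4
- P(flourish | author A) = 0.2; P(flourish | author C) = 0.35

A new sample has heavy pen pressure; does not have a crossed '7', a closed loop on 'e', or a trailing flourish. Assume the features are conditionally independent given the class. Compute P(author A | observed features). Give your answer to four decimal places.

author A: 0.6 × (1−0.9) × 0.5 × (1−0.15) × (1−0.2) = 0.0204
author C: 0.4 × (1−0.3) × 0.9 × (1−0.4) × (1−0.35) = 0.09828
P(author A | x) = 0.0204 / 0.11868 ≈ 0.1719

0.1719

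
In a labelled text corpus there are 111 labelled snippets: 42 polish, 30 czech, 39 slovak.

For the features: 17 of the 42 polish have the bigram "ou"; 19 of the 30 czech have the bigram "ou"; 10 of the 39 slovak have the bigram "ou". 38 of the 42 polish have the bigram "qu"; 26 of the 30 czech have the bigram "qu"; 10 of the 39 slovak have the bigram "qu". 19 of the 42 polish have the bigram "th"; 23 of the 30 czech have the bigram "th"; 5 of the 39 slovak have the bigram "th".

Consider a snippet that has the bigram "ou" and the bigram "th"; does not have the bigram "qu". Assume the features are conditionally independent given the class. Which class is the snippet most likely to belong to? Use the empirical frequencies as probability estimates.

czech

polish: (42/111) × (17/42) × (4/42) × (19/42) ≈ 0.00659844
czech: (30/111) × (19/30) × (4/30) × (23/30) ≈ 0.0174975
slovak: (39/111) × (10/39) × (29/39) × (5/39) ≈ 0.00858847
Highest score → czech.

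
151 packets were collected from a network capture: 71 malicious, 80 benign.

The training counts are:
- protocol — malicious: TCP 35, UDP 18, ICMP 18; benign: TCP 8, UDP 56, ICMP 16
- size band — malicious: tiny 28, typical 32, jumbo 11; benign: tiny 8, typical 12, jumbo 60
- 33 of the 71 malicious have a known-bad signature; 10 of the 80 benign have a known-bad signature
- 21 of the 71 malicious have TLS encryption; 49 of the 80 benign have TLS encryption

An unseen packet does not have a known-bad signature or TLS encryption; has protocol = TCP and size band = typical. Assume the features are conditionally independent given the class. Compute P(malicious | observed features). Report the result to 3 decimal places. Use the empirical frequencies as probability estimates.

0.936

malicious: (71/151) × (35/71) × (32/71) × (38/71) × (50/71) ≈ 0.0393749
benign: (80/151) × (8/80) × (12/80) × (70/80) × (31/80) ≈ 0.00269454
P(malicious | x) = 0.0393749 / 0.04206944 ≈ 0.936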